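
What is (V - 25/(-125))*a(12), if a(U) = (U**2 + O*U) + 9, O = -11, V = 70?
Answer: 7371/5 ≈ 1474.2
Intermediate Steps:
a(U) = 9 + U**2 - 11*U (a(U) = (U**2 - 11*U) + 9 = 9 + U**2 - 11*U)
(V - 25/(-125))*a(12) = (70 - 25/(-125))*(9 + 12**2 - 11*12) = (70 - 25*(-1/125))*(9 + 144 - 132) = (70 + 1/5)*21 = (351/5)*21 = 7371/5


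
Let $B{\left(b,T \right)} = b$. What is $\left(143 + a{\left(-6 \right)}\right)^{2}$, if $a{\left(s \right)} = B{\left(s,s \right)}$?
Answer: $18769$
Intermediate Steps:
$a{\left(s \right)} = s$
$\left(143 + a{\left(-6 \right)}\right)^{2} = \left(143 - 6\right)^{2} = 137^{2} = 18769$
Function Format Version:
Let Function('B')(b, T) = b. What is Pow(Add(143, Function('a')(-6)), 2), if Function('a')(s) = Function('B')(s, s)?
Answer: 18769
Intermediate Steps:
Function('a')(s) = s
Pow(Add(143, Function('a')(-6)), 2) = Pow(Add(143, -6), 2) = Pow(137, 2) = 18769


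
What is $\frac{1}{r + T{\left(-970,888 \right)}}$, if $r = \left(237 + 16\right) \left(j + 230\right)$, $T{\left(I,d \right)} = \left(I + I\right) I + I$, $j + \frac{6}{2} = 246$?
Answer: $\frac{1}{2000499} \approx 4.9988 \cdot 10^{-7}$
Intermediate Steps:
$j = 243$ ($j = -3 + 246 = 243$)
$T{\left(I,d \right)} = I + 2 I^{2}$ ($T{\left(I,d \right)} = 2 I I + I = 2 I^{2} + I = I + 2 I^{2}$)
$r = 119669$ ($r = \left(237 + 16\right) \left(243 + 230\right) = 253 \cdot 473 = 119669$)
$\frac{1}{r + T{\left(-970,888 \right)}} = \frac{1}{119669 - 970 \left(1 + 2 \left(-970\right)\right)} = \frac{1}{119669 - 970 \left(1 - 1940\right)} = \frac{1}{119669 - -1880830} = \frac{1}{119669 + 1880830} = \frac{1}{2000499}$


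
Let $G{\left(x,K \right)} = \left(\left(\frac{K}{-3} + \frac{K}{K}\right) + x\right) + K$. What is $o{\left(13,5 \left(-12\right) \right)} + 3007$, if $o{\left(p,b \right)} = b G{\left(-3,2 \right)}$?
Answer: $3047$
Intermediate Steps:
$G{\left(x,K \right)} = 1 + x + \frac{2 K}{3}$ ($G{\left(x,K \right)} = \left(\left(K \left(- \frac{1}{3}\right) + 1\right) + x\right) + K = \left(\left(- \frac{K}{3} + 1\right) + x\right) + K = \left(\left(1 - \frac{K}{3}\right) + x\right) + K = \left(1 + x - \frac{K}{3}\right) + K = 1 + x + \frac{2 K}{3}$)
$o{\left(p,b \right)} = - \frac{2 b}{3}$ ($o{\left(p,b \right)} = b \left(1 - 3 + \frac{2}{3} \cdot 2\right) = b \left(1 - 3 + \frac{4}{3}\right) = b \left(- \frac{2}{3}\right) = - \frac{2 b}{3}$)
$o{\left(13,5 \left(-12\right) \right)} + 3007 = - \frac{2 \cdot 5 \left(-12\right)}{3} + 3007 = \left(- \frac{2}{3}\right) \left(-60\right) + 3007 = 40 + 3007 = 3047$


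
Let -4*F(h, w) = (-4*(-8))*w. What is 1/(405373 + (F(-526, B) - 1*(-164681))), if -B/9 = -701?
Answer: 1/519582 ≈ 1.9246e-6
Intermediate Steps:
B = 6309 (B = -9*(-701) = 6309)
F(h, w) = -8*w (F(h, w) = -(-4*(-8))*w/4 = -8*w)
1/(405373 + (F(-526, B) - 1*(-164681))) = 1/(405373 + (-8*6309 - 1*(-164681))) = 1/(405373 + (-50472 + 164681)) = 1/(405373 + 114209) = 1/519582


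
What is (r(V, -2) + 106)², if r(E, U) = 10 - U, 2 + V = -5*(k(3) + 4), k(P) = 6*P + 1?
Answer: 13924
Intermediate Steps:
k(P) = 1 + 6*P
V = -117 (V = -2 - 5*((1 + 6*3) + 4) = -2 - 5*((1 + 18) + 4) = -2 - 5*(19 + 4) = -2 - 5*23 = -2 - 115 = -117)
(r(V, -2) + 106)² = ((10 - 1*(-2)) + 106)² = ((10 + 2) + 106)² = (12 + 106)² = 118² = 13924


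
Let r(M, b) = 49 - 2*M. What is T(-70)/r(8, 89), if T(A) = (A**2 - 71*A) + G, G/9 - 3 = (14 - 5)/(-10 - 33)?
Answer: 141830/473 ≈ 299.85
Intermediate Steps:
r(M, b) = 49 - 2*M
G = 1080/43 (G = 27 + 9*((14 - 5)/(-10 - 33)) = 27 + 9*(9/(-43)) = 27 + 9*(9*(-1/43)) = 27 + 9*(-9/43) = 27 - 81/43 = 1080/43 ≈ 25.116)
T(A) = 1080/43 + A**2 - 71*A (T(A) = (A**2 - 71*A) + 1080/43 = 1080/43 + A**2 - 71*A)
T(-70)/r(8, 89) = (1080/43 + (-70)**2 - 71*(-70))/(49 - 2*8) = (1080/43 + 4900 + 4970)/(49 - 16) = (425490/43)/33 = (425490/43)*(1/33) = 141830/473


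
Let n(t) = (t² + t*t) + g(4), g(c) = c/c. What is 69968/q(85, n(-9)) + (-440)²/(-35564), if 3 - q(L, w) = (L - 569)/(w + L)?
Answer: 38554441456/2729537 ≈ 14125.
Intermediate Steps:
g(c) = 1
n(t) = 1 + 2*t² (n(t) = (t² + t*t) + 1 = (t² + t²) + 1 = 2*t² + 1 = 1 + 2*t²)
q(L, w) = 3 - (-569 + L)/(L + w) (q(L, w) = 3 - (L - 569)/(w + L) = 3 - (-569 + L)/(L + w))
69968/q(85, n(-9)) + (-440)²/(-35564) = 69968/(((569 + 2*85 + 3*(1 + 2*(-9)²))/(85 + (1 + 2*(-9)²)))) + (-440)²/(-35564) = 69968/(((569 + 170 + 3*(1 + 2*81))/(85 + (1 + 2*81)))) + 193600*(-1/35564) = 69968/(((569 + 170 + 3*(1 + 162))/(85 + (1 + 162)))) - 48400/8891 = 69968/(((569 + 170 + 3*163)/(85 + 163))) - 48400/8891 = 69968/(((569 + 170 + 489)/248)) - 48400/8891 = 69968/(((1/248)*1228)) - 48400/8891 = 69968/(307/62) - 48400/8891 = 69968*(62/307) - 48400/8891 = 4338016/307 - 48400/8891 = 38554441456/2729537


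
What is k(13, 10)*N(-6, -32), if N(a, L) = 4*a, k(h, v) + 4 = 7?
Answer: -72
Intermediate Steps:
k(h, v) = 3 (k(h, v) = -4 + 7 = 3)
k(13, 10)*N(-6, -32) = 3*(4*(-6)) = 3*(-24) = -72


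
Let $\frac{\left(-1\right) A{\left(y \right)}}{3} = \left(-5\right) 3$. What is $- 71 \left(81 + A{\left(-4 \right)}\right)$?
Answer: $-8946$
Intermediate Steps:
$A{\left(y \right)} = 45$ ($A{\left(y \right)} = - 3 \left(\left(-5\right) 3\right) = \left(-3\right) \left(-15\right) = 45$)
$- 71 \left(81 + A{\left(-4 \right)}\right) = - 71 \left(81 + 45\right) = \left(-71\right) 126 = -8946$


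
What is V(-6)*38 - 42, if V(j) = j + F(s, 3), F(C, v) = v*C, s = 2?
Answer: -42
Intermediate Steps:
F(C, v) = C*v
V(j) = 6 + j (V(j) = j + 2*3 = j + 6 = 6 + j)
V(-6)*38 - 42 = (6 - 6)*38 - 42 = 0*38 - 42 = 0 - 42 = -42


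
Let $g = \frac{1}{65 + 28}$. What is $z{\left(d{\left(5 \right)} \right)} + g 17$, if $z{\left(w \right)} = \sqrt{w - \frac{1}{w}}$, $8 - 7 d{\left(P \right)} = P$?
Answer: $\frac{17}{93} + \frac{2 i \sqrt{210}}{21} \approx 0.1828 + 1.3801 i$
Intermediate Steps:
$d{\left(P \right)} = \frac{8}{7} - \frac{P}{7}$
$g = \frac{1}{93} \approx 0.010753$
$z{\left(d{\left(5 \right)} \right)} + g 17 = \sqrt{\left(\frac{8}{7} - \frac{5}{7}\right) - \frac{1}{\frac{8}{7} - \frac{5}{7}}} + \frac{1}{93} \cdot 17 = \sqrt{\left(\frac{8}{7} - \frac{5}{7}\right) - \frac{1}{\frac{8}{7} - \frac{5}{7}}} + \frac{17}{93} = \sqrt{\frac{3}{7} - \frac{1}{\frac{3}{7}}} + \frac{17}{93} = \sqrt{\frac{3}{7} - \frac{7}{3}} + \frac{17}{93} = \sqrt{- \frac{40}{21}} + \frac{17}{93} = \frac{2 i \sqrt{210}}{21} + \frac{17}{93} = \frac{17}{93} + \frac{2 i \sqrt{210}}{21}$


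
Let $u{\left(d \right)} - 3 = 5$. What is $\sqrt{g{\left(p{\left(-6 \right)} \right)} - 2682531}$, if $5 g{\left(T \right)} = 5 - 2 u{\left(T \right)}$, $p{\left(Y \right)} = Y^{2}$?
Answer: $\frac{i \sqrt{67063330}}{5} \approx 1637.8 i$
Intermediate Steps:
$u{\left(d \right)} = 8$ ($u{\left(d \right)} = 3 + 5 = 8$)
$g{\left(T \right)} = - \frac{11}{5}$ ($g{\left(T \right)} = \frac{5 - 16}{5} = \frac{1}{5} \left(-11\right) = - \frac{11}{5}$)
$\sqrt{g{\left(p{\left(-6 \right)} \right)} - 2682531} = \sqrt{- \frac{11}{5} - 2682531} = \sqrt{- \frac{13412666}{5}} = \frac{i \sqrt{67063330}}{5}$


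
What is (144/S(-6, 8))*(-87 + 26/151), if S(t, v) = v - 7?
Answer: -1887984/151 ≈ -12503.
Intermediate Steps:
S(t, v) = -7 + v
(144/S(-6, 8))*(-87 + 26/151) = (144/(-7 + 8))*(-87 + 26/151) = (144/1)*(-87 + 26*(1/151)) = (144*1)*(-87 + 26/151) = 144*(-13111/151) = -1887984/151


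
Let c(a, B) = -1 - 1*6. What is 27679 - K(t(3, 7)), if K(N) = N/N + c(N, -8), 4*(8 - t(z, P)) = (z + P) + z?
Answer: 27685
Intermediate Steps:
c(a, B) = -7 (c(a, B) = -1 - 6 = -7)
t(z, P) = 8 - z/2 - P/4 (t(z, P) = 8 - ((z + P) + z)/4 = 8 - ((P + z) + z)/4 = 8 - (P + 2*z)/4 = 8 + (-z/2 - P/4) = 8 - z/2 - P/4)
K(N) = -6 (K(N) = N/N - 7 = 1 - 7 = -6)
27679 - K(t(3, 7)) = 27679 - 1*(-6) = 27679 + 6 = 27685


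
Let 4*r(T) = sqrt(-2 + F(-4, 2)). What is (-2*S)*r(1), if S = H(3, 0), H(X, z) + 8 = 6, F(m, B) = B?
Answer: 0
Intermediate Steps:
H(X, z) = -2 (H(X, z) = -8 + 6 = -2)
S = -2
r(T) = 0 (r(T) = sqrt(-2 + 2)/4 = sqrt(0)/4 = (1/4)*0 = 0)
(-2*S)*r(1) = -2*(-2)*0 = 4*0 = 0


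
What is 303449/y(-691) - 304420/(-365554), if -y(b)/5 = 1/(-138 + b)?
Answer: 45979240497767/913885 ≈ 5.0312e+7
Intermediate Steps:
y(b) = -5/(-138 + b)
303449/y(-691) - 304420/(-365554) = 303449/((-5/(-138 - 691))) - 304420/(-365554) = 303449/((-5/(-829))) - 304420*(-1/365554) = 303449/((-5*(-1/829))) + 152210/182777 = 303449/(5/829) + 152210/182777 = 303449*(829/5) + 152210/182777 = 251559221/5 + 152210/182777 = 45979240497767/913885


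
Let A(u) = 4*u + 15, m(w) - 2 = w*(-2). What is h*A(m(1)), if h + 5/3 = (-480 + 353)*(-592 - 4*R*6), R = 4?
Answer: 1310615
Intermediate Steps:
m(w) = 2 - 2*w (m(w) = 2 + w*(-2) = 2 - 2*w)
A(u) = 15 + 4*u
h = 262123/3 (h = -5/3 + (-480 + 353)*(-592 - 4*4*6) = -5/3 - 127*(-592 - 16*6) = -5/3 - 127*(-592 - 96) = -5/3 - 127*(-688) = -5/3 + 87376 = 262123/3 ≈ 87374.)
h*A(m(1)) = 262123*(15 + 4*(2 - 2*1))/3 = 262123*(15 + 4*(2 - 2))/3 = 262123*(15 + 4*0)/3 = 262123*(15 + 0)/3 = (262123/3)*15 = 1310615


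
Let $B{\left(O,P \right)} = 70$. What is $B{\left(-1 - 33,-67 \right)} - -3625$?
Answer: $3695$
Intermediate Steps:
$B{\left(-1 - 33,-67 \right)} - -3625 = 70 - -3625 = 70 + 3625 = 3695$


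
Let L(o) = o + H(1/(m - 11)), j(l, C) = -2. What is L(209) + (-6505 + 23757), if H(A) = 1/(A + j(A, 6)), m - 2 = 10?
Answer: 17460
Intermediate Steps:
m = 12 (m = 2 + 10 = 12)
H(A) = 1/(-2 + A) (H(A) = 1/(A - 2) = 1/(-2 + A))
L(o) = -1 + o (L(o) = o + 1/(-2 + 1/(12 - 11)) = o + 1/(-2 + 1/1) = o + 1/(-2 + 1) = o + 1/(-1) = o - 1 = -1 + o)
L(209) + (-6505 + 23757) = (-1 + 209) + (-6505 + 23757) = 208 + 17252 = 17460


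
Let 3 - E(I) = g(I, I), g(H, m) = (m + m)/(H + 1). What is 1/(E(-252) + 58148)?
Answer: 251/14595397 ≈ 1.7197e-5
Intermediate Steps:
g(H, m) = 2*m/(1 + H) (g(H, m) = (2*m)/(1 + H) = 2*m/(1 + H))
E(I) = 3 - 2*I/(1 + I)
1/(E(-252) + 58148) = 1/((3 - 252)/(1 - 252) + 58148) = 1/(-249/(-251) + 58148) = 1/(-1/251*(-249) + 58148) = 1/(249/251 + 58148) = 1/(14595397/251) = 251/14595397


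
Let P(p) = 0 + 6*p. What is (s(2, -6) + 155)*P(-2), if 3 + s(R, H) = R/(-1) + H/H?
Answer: -1812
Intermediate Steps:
P(p) = 6*p
s(R, H) = -2 - R (s(R, H) = -3 + (R/(-1) + H/H) = -3 + (R*(-1) + 1) = -3 + (-R + 1) = -3 + (1 - R) = -2 - R)
(s(2, -6) + 155)*P(-2) = ((-2 - 1*2) + 155)*(6*(-2)) = ((-2 - 2) + 155)*(-12) = (-4 + 155)*(-12) = 151*(-12) = -1812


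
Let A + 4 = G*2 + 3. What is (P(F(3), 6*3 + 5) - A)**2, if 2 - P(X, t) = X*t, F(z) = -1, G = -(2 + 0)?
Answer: 900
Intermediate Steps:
G = -2 (G = -1*2 = -2)
A = -5 (A = -4 + (-2*2 + 3) = -4 + (-4 + 3) = -4 - 1 = -5)
P(X, t) = 2 - X*t
(P(F(3), 6*3 + 5) - A)**2 = ((2 - 1*(-1)*(6*3 + 5)) - 1*(-5))**2 = ((2 - 1*(-1)*(18 + 5)) + 5)**2 = ((2 - 1*(-1)*23) + 5)**2 = ((2 + 23) + 5)**2 = (25 + 5)**2 = 30**2 = 900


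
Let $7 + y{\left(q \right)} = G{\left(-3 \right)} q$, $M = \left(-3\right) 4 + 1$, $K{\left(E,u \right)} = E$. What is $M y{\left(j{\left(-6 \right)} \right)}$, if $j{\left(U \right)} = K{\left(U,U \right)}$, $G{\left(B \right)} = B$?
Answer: $-121$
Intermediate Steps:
$j{\left(U \right)} = U$
$M = -11$ ($M = -12 + 1 = -11$)
$y{\left(q \right)} = -7 - 3 q$
$M y{\left(j{\left(-6 \right)} \right)} = - 11 \left(-7 - -18\right) = - 11 \left(-7 + 18\right) = \left(-11\right) 11 = -121$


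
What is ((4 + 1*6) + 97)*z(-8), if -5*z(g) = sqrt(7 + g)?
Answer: -107*I/5 ≈ -21.4*I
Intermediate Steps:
z(g) = -sqrt(7 + g)/5
((4 + 1*6) + 97)*z(-8) = ((4 + 1*6) + 97)*(-sqrt(7 - 8)/5) = ((4 + 6) + 97)*(-I/5) = (10 + 97)*(-I/5) = 107*(-I/5) = -107*I/5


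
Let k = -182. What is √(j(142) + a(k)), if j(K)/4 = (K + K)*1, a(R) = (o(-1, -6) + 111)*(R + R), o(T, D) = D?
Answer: 2*I*√9271 ≈ 192.57*I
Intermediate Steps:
a(R) = 210*R (a(R) = (-6 + 111)*(R + R) = 105*(2*R) = 210*R)
j(K) = 8*K (j(K) = 4*((K + K)*1) = 4*((2*K)*1) = 4*(2*K) = 8*K)
√(j(142) + a(k)) = √(8*142 + 210*(-182)) = √(1136 - 38220) = √(-37084) = 2*I*√9271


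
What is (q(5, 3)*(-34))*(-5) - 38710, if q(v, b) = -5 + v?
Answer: -38710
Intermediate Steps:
(q(5, 3)*(-34))*(-5) - 38710 = ((-5 + 5)*(-34))*(-5) - 38710 = (0*(-34))*(-5) - 38710 = 0*(-5) - 38710 = 0 - 38710 = -38710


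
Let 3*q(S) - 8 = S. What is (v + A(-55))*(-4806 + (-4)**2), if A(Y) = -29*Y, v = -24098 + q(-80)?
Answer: 107904330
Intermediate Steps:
q(S) = 8/3 + S/3
v = -24122 (v = -24098 + (8/3 + (1/3)*(-80)) = -24098 + (8/3 - 80/3) = -24098 - 24 = -24122)
(v + A(-55))*(-4806 + (-4)**2) = (-24122 - 29*(-55))*(-4806 + (-4)**2) = (-24122 + 1595)*(-4806 + 16) = -22527*(-4790) = 107904330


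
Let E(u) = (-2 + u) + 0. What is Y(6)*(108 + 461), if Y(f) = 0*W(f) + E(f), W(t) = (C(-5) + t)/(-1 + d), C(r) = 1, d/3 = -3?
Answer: 2276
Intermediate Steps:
d = -9 (d = 3*(-3) = -9)
W(t) = -⅒ - t/10 (W(t) = (1 + t)/(-1 - 9) = (1 + t)/(-10) = (1 + t)*(-⅒) = -⅒ - t/10)
E(u) = -2 + u
Y(f) = -2 + f (Y(f) = 0*(-⅒ - f/10) + (-2 + f) = 0 + (-2 + f) = -2 + f)
Y(6)*(108 + 461) = (-2 + 6)*(108 + 461) = 4*569 = 2276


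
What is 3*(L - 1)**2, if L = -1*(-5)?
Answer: 48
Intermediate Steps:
L = 5
3*(L - 1)**2 = 3*(5 - 1)**2 = 3*4**2 = 3*16 = 48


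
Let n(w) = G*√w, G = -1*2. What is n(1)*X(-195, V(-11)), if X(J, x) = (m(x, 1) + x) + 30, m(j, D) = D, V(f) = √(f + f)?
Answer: -62 - 2*I*√22 ≈ -62.0 - 9.3808*I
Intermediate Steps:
V(f) = √2*√f (V(f) = √(2*f) = √2*√f)
X(J, x) = 31 + x (X(J, x) = (1 + x) + 30 = 31 + x)
G = -2
n(w) = -2*√w
n(1)*X(-195, V(-11)) = (-2*√1)*(31 + √2*√(-11)) = (-2*1)*(31 + √2*(I*√11)) = -2*(31 + I*√22) = -62 - 2*I*√22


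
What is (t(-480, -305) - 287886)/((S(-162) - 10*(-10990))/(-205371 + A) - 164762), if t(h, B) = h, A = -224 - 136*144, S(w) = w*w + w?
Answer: 32466983757/18550539190 ≈ 1.7502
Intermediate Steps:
S(w) = w + w² (S(w) = w² + w = w + w²)
A = -19808 (A = -224 - 19584 = -19808)
(t(-480, -305) - 287886)/((S(-162) - 10*(-10990))/(-205371 + A) - 164762) = (-480 - 287886)/((-162*(1 - 162) - 10*(-10990))/(-205371 - 19808) - 164762) = -288366/((-162*(-161) + 109900)/(-225179) - 164762) = -288366/((26082 + 109900)*(-1/225179) - 164762) = -288366/(135982*(-1/225179) - 164762) = -288366/(-135982/225179 - 164762) = -288366/(-37101078380/225179) = -288366*(-225179/37101078380) = 32466983757/18550539190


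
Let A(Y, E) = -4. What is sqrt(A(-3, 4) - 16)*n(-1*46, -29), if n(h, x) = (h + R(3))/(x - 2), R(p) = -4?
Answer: 100*I*sqrt(5)/31 ≈ 7.2131*I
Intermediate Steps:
n(h, x) = (-4 + h)/(-2 + x) (n(h, x) = (h - 4)/(x - 2) = (-4 + h)/(-2 + x))
sqrt(A(-3, 4) - 16)*n(-1*46, -29) = sqrt(-4 - 16)*((-4 - 1*46)/(-2 - 29)) = sqrt(-20)*((-4 - 46)/(-31)) = (2*I*sqrt(5))*(-1/31*(-50)) = (2*I*sqrt(5))*(50/31) = 100*I*sqrt(5)/31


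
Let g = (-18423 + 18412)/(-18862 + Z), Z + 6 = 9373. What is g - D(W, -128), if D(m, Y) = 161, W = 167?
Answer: -1528684/9495 ≈ -161.00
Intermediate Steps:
Z = 9367 (Z = -6 + 9373 = 9367)
g = 11/9495 (g = (-18423 + 18412)/(-18862 + 9367) = -11/(-9495) = -11*(-1/9495) = 11/9495 ≈ 0.0011585)
g - D(W, -128) = 11/9495 - 1*161 = 11/9495 - 161 = -1528684/9495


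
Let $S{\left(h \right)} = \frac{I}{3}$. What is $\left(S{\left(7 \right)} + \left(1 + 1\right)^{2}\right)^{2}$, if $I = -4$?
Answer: $\frac{64}{9} \approx 7.1111$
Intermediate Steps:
$S{\left(h \right)} = - \frac{4}{3}$
$\left(S{\left(7 \right)} + \left(1 + 1\right)^{2}\right)^{2} = \left(- \frac{4}{3} + \left(1 + 1\right)^{2}\right)^{2} = \left(- \frac{4}{3} + 2^{2}\right)^{2} = \left(- \frac{4}{3} + 4\right)^{2} = \left(\frac{8}{3}\right)^{2} = \frac{64}{9}$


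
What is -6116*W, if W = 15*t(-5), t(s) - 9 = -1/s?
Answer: -844008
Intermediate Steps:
t(s) = 9 - 1/s
W = 138 (W = 15*(9 - 1/(-5)) = 15*(9 - 1*(-1/5)) = 15*(9 + 1/5) = 15*(46/5) = 138)
-6116*W = -6116*138 = -844008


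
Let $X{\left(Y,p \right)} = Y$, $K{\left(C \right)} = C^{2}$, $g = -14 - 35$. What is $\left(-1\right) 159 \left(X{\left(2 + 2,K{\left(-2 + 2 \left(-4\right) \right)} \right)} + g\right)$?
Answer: $7155$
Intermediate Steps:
$g = -49$
$\left(-1\right) 159 \left(X{\left(2 + 2,K{\left(-2 + 2 \left(-4\right) \right)} \right)} + g\right) = \left(-1\right) 159 \left(\left(2 + 2\right) - 49\right) = - 159 \left(4 - 49\right) = \left(-159\right) \left(-45\right) = 7155$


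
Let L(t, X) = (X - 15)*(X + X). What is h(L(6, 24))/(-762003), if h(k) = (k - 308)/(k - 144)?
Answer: -31/54864216 ≈ -5.6503e-7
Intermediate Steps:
L(t, X) = 2*X*(-15 + X) (L(t, X) = (-15 + X)*(2*X) = 2*X*(-15 + X))
h(k) = (-308 + k)/(-144 + k)
h(L(6, 24))/(-762003) = ((-308 + 2*24*(-15 + 24))/(-144 + 2*24*(-15 + 24)))/(-762003) = ((-308 + 2*24*9)/(-144 + 2*24*9))*(-1/762003) = ((-308 + 432)/(-144 + 432))*(-1/762003) = (124/288)*(-1/762003) = ((1/288)*124)*(-1/762003) = (31/72)*(-1/762003) = -31/54864216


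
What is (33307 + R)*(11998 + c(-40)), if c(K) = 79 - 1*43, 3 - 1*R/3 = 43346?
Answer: -1163952548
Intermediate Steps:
R = -130029 (R = 9 - 3*43346 = 9 - 130038 = -130029)
c(K) = 36 (c(K) = 79 - 43 = 36)
(33307 + R)*(11998 + c(-40)) = (33307 - 130029)*(11998 + 36) = -96722*12034 = -1163952548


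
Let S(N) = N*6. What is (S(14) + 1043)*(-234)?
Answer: -263718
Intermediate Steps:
S(N) = 6*N
(S(14) + 1043)*(-234) = (6*14 + 1043)*(-234) = (84 + 1043)*(-234) = 1127*(-234) = -263718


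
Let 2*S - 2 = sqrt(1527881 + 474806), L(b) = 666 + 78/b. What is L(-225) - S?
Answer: 49849/75 - sqrt(2002687)/2 ≈ -42.928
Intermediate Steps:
S = 1 + sqrt(2002687)/2 (S = 1 + sqrt(1527881 + 474806)/2 = 1 + sqrt(2002687)/2 ≈ 708.58)
L(-225) - S = (666 + 78/(-225)) - (1 + sqrt(2002687)/2) = (666 + 78*(-1/225)) + (-1 - sqrt(2002687)/2) = (666 - 26/75) + (-1 - sqrt(2002687)/2) = 49924/75 + (-1 - sqrt(2002687)/2) = 49849/75 - sqrt(2002687)/2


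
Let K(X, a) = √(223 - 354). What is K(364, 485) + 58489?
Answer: 58489 + I*√131 ≈ 58489.0 + 11.446*I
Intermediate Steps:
K(X, a) = I*√131 (K(X, a) = √(-131) = I*√131)
K(364, 485) + 58489 = I*√131 + 58489 = 58489 + I*√131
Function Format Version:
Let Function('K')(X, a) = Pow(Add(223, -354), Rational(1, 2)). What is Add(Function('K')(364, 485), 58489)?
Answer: Add(58489, Mul(I, Pow(131, Rational(1, 2)))) ≈ Add(58489., Mul(11.446, I))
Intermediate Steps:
Function('K')(X, a) = Mul(I, Pow(131, Rational(1, 2))) (Function('K')(X, a) = Pow(-131, Rational(1, 2)) = Mul(I, Pow(131, Rational(1, 2))))
Add(Function('K')(364, 485), 58489) = Add(Mul(I, Pow(131, Rational(1, 2))), 58489) = Add(58489, Mul(I, Pow(131, Rational(1, 2))))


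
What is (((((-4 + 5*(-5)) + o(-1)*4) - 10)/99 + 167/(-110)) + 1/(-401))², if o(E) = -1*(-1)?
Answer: 553599985849/157601060100 ≈ 3.5127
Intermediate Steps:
o(E) = 1
(((((-4 + 5*(-5)) + o(-1)*4) - 10)/99 + 167/(-110)) + 1/(-401))² = (((((-4 + 5*(-5)) + 1*4) - 10)/99 + 167/(-110)) + 1/(-401))² = (((((-4 - 25) + 4) - 10)*(1/99) + 167*(-1/110)) - 1/401)² = ((((-29 + 4) - 10)*(1/99) - 167/110) - 1/401)² = (((-25 - 10)*(1/99) - 167/110) - 1/401)² = ((-35*1/99 - 167/110) - 1/401)² = ((-35/99 - 167/110) - 1/401)² = (-1853/990 - 1/401)² = (-744043/396990)² = 553599985849/157601060100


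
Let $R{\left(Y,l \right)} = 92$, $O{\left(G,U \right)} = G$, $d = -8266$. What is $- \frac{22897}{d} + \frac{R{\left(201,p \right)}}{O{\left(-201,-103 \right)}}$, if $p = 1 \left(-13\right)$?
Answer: $\frac{3841825}{1661466} \approx 2.3123$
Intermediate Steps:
$p = -13$
$- \frac{22897}{d} + \frac{R{\left(201,p \right)}}{O{\left(-201,-103 \right)}} = - \frac{22897}{-8266} + \frac{92}{-201} = \left(-22897\right) \left(- \frac{1}{8266}\right) + 92 \left(- \frac{1}{201}\right) = \frac{22897}{8266} - \frac{92}{201} = \frac{3841825}{1661466}$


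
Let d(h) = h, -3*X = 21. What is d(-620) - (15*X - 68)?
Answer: -447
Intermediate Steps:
X = -7 (X = -⅓*21 = -7)
d(-620) - (15*X - 68) = -620 - (15*(-7) - 68) = -620 - (-105 - 68) = -620 - 1*(-173) = -620 + 173 = -447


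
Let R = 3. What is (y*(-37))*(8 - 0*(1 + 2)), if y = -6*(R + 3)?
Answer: 10656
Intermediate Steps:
y = -36 (y = -6*(3 + 3) = -6*6 = -36)
(y*(-37))*(8 - 0*(1 + 2)) = (-36*(-37))*(8 - 0*(1 + 2)) = 1332*(8 - 0*3) = 1332*(8 - 1*0) = 1332*(8 + 0) = 1332*8 = 10656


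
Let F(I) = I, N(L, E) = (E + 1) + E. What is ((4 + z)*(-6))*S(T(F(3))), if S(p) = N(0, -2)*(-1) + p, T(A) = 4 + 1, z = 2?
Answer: -288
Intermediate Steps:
N(L, E) = 1 + 2*E (N(L, E) = (1 + E) + E = 1 + 2*E)
T(A) = 5
S(p) = 3 + p (S(p) = (1 + 2*(-2))*(-1) + p = (1 - 4)*(-1) + p = -3*(-1) + p = 3 + p)
((4 + z)*(-6))*S(T(F(3))) = ((4 + 2)*(-6))*(3 + 5) = (6*(-6))*8 = -36*8 = -288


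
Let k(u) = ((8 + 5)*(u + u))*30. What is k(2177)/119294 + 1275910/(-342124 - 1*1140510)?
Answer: 84478324375/6316762157 ≈ 13.374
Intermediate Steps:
k(u) = 780*u (k(u) = (13*(2*u))*30 = (26*u)*30 = 780*u)
k(2177)/119294 + 1275910/(-342124 - 1*1140510) = (780*2177)/119294 + 1275910/(-342124 - 1*1140510) = 1698060*(1/119294) + 1275910/(-342124 - 1140510) = 121290/8521 + 1275910/(-1482634) = 121290/8521 + 1275910*(-1/1482634) = 121290/8521 - 637955/741317 = 84478324375/6316762157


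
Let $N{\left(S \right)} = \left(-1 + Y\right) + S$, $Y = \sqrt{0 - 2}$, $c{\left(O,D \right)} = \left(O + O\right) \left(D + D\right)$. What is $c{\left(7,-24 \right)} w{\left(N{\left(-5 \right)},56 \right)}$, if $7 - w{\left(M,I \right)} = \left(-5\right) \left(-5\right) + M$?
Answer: $8064 + 672 i \sqrt{2} \approx 8064.0 + 950.35 i$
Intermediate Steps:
$c{\left(O,D \right)} = 4 D O$ ($c{\left(O,D \right)} = 2 O 2 D = 4 D O$)
$Y = i \sqrt{2}$ ($Y = \sqrt{-2} = i \sqrt{2} \approx 1.4142 i$)
$N{\left(S \right)} = -1 + S + i \sqrt{2}$ ($N{\left(S \right)} = \left(-1 + i \sqrt{2}\right) + S = -1 + S + i \sqrt{2}$)
$w{\left(M,I \right)} = -18 - M$ ($w{\left(M,I \right)} = 7 - \left(\left(-5\right) \left(-5\right) + M\right) = 7 - \left(25 + M\right) = -18 - M$)
$c{\left(7,-24 \right)} w{\left(N{\left(-5 \right)},56 \right)} = 4 \left(-24\right) 7 \left(-18 - \left(-1 - 5 + i \sqrt{2}\right)\right) = - 672 \left(-18 - \left(-6 + i \sqrt{2}\right)\right) = - 672 \left(-18 + \left(6 - i \sqrt{2}\right)\right) = - 672 \left(-12 - i \sqrt{2}\right) = 8064 + 672 i \sqrt{2}$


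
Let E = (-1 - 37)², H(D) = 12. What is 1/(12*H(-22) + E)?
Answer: 1/1588 ≈ 0.00062972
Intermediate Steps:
E = 1444 (E = (-38)² = 1444)
1/(12*H(-22) + E) = 1/(12*12 + 1444) = 1/(144 + 1444) = 1/1588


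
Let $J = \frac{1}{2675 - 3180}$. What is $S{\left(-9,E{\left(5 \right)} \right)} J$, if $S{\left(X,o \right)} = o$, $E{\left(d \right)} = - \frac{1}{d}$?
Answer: $\frac{1}{2525} \approx 0.00039604$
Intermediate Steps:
$J = - \frac{1}{505}$ ($J = \frac{1}{-505} = - \frac{1}{505} \approx -0.0019802$)
$S{\left(-9,E{\left(5 \right)} \right)} J = - \frac{1}{5} \left(- \frac{1}{505}\right) = \left(-1\right) \frac{1}{5} \left(- \frac{1}{505}\right) = \left(- \frac{1}{5}\right) \left(- \frac{1}{505}\right) = \frac{1}{2525}$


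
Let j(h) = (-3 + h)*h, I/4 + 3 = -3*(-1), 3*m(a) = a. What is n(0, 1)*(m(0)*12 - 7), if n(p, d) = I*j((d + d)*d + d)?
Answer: 0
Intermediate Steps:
m(a) = a/3
I = 0 (I = -12 + 4*(-3*(-1)) = -12 + 4*3 = -12 + 12 = 0)
j(h) = h*(-3 + h)
n(p, d) = 0 (n(p, d) = 0*(((d + d)*d + d)*(-3 + ((d + d)*d + d))) = 0*(((2*d)*d + d)*(-3 + ((2*d)*d + d))) = 0*((2*d² + d)*(-3 + (2*d² + d))) = 0*((d + 2*d²)*(-3 + (d + 2*d²))) = 0*((d + 2*d²)*(-3 + d + 2*d²)) = 0)
n(0, 1)*(m(0)*12 - 7) = 0*(((⅓)*0)*12 - 7) = 0*(0*12 - 7) = 0*(0 - 7) = 0*(-7) = 0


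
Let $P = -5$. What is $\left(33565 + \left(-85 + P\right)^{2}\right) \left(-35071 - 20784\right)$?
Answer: $-2327198575$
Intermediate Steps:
$\left(33565 + \left(-85 + P\right)^{2}\right) \left(-35071 - 20784\right) = \left(33565 + \left(-85 - 5\right)^{2}\right) \left(-35071 - 20784\right) = \left(33565 + \left(-90\right)^{2}\right) \left(-55855\right) = \left(33565 + 8100\right) \left(-55855\right) = 41665 \left(-55855\right) = -2327198575$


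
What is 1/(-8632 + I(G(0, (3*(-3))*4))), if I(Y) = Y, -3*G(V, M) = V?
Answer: -1/8632 ≈ -0.00011585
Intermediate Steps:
G(V, M) = -V/3
1/(-8632 + I(G(0, (3*(-3))*4))) = 1/(-8632 - 1/3*0) = 1/(-8632 + 0) = 1/(-8632) = -1/8632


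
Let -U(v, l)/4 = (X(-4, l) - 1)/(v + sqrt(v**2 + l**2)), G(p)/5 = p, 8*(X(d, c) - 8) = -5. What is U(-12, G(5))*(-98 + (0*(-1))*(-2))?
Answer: 29988/625 + 2499*sqrt(769)/625 ≈ 158.86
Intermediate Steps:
X(d, c) = 59/8 (X(d, c) = 8 + (1/8)*(-5) = 8 - 5/8 = 59/8)
G(p) = 5*p
U(v, l) = -51/(2*(v + sqrt(l**2 + v**2))) (U(v, l) = -4*(59/8 - 1)/(v + sqrt(v**2 + l**2)) = -51/(2*(v + sqrt(l**2 + v**2))))
U(-12, G(5))*(-98 + (0*(-1))*(-2)) = (-51/(2*(-12) + 2*sqrt((5*5)**2 + (-12)**2)))*(-98 + (0*(-1))*(-2)) = (-51/(-24 + 2*sqrt(25**2 + 144)))*(-98 + 0*(-2)) = (-51/(-24 + 2*sqrt(625 + 144)))*(-98 + 0) = -51/(-24 + 2*sqrt(769))*(-98) = 4998/(-24 + 2*sqrt(769))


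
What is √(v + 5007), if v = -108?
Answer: √4899 ≈ 69.993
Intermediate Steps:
√(v + 5007) = √(-108 + 5007) = √4899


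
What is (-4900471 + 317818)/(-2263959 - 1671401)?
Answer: 4582653/3935360 ≈ 1.1645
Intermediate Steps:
(-4900471 + 317818)/(-2263959 - 1671401) = -4582653/(-3935360) = -4582653*(-1/3935360) = 4582653/3935360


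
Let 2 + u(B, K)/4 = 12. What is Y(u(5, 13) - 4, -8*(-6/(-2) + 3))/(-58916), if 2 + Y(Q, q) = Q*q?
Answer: 865/29458 ≈ 0.029364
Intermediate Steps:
u(B, K) = 40 (u(B, K) = -8 + 4*12 = -8 + 48 = 40)
Y(Q, q) = -2 + Q*q
Y(u(5, 13) - 4, -8*(-6/(-2) + 3))/(-58916) = (-2 + (40 - 4)*(-8*(-6/(-2) + 3)))/(-58916) = (-2 + 36*(-8*(-6*(-½) + 3)))*(-1/58916) = (-2 + 36*(-8*(3 + 3)))*(-1/58916) = (-2 + 36*(-8*6))*(-1/58916) = (-2 + 36*(-48))*(-1/58916) = (-2 - 1728)*(-1/58916) = -1730*(-1/58916) = 865/29458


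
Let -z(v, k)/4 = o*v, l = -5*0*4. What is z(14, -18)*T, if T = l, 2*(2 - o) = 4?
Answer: 0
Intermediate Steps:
o = 0 (o = 2 - ½*4 = 2 - 2 = 0)
l = 0 (l = 0*4 = 0)
z(v, k) = 0 (z(v, k) = -0*v = -4*0 = 0)
T = 0
z(14, -18)*T = 0*0 = 0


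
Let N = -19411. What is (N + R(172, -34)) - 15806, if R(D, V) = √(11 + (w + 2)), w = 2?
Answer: -35217 + √15 ≈ -35213.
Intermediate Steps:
R(D, V) = √15 (R(D, V) = √(11 + (2 + 2)) = √(11 + 4) = √15)
(N + R(172, -34)) - 15806 = (-19411 + √15) - 15806 = -35217 + √15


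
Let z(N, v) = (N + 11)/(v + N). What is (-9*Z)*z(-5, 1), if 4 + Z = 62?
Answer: 783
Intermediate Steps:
Z = 58 (Z = -4 + 62 = 58)
z(N, v) = (11 + N)/(N + v)
(-9*Z)*z(-5, 1) = (-9*58)*((11 - 5)/(-5 + 1)) = -522*6/(-4) = -(-261)*6/2 = -522*(-3/2) = 783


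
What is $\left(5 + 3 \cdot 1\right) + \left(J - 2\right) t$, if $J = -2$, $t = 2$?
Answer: $0$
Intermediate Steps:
$\left(5 + 3 \cdot 1\right) + \left(J - 2\right) t = \left(5 + 3 \cdot 1\right) + \left(-2 - 2\right) 2 = \left(5 + 3\right) - 8 = 8 - 8 = 0$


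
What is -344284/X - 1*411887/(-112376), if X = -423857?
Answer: 213270446943/47631354232 ≈ 4.4775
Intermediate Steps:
-344284/X - 1*411887/(-112376) = -344284/(-423857) - 1*411887/(-112376) = -344284*(-1/423857) - 411887*(-1/112376) = 344284/423857 + 411887/112376 = 213270446943/47631354232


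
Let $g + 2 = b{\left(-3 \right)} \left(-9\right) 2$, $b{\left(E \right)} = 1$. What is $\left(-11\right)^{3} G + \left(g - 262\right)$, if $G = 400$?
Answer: $-532682$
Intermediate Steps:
$g = -20$ ($g = -2 + 1 \left(-9\right) 2 = -2 - 18 = -20$)
$\left(-11\right)^{3} G + \left(g - 262\right) = \left(-11\right)^{3} \cdot 400 - 282 = \left(-1331\right) 400 - 282 = -532400 - 282 = -532682$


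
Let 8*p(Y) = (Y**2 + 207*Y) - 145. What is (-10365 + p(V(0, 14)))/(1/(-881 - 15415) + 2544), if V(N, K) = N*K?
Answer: -169203405/41457023 ≈ -4.0814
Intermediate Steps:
V(N, K) = K*N
p(Y) = -145/8 + Y**2/8 + 207*Y/8 (p(Y) = ((Y**2 + 207*Y) - 145)/8 = (-145 + Y**2 + 207*Y)/8 = -145/8 + Y**2/8 + 207*Y/8)
(-10365 + p(V(0, 14)))/(1/(-881 - 15415) + 2544) = (-10365 + (-145/8 + (14*0)**2/8 + 207*(14*0)/8))/(1/(-881 - 15415) + 2544) = (-10365 + (-145/8 + (1/8)*0**2 + (207/8)*0))/(1/(-16296) + 2544) = (-10365 + (-145/8 + (1/8)*0 + 0))/(-1/16296 + 2544) = (-10365 + (-145/8 + 0 + 0))/(41457023/16296) = (-10365 - 145/8)*(16296/41457023) = -83065/8*16296/41457023 = -169203405/41457023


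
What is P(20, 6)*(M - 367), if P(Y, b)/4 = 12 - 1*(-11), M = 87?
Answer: -25760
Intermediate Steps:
P(Y, b) = 92 (P(Y, b) = 4*(12 - 1*(-11)) = 4*(12 + 11) = 4*23 = 92)
P(20, 6)*(M - 367) = 92*(87 - 367) = 92*(-280) = -25760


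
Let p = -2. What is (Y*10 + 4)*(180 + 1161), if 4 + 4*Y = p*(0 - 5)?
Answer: 25479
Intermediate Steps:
Y = 3/2 (Y = -1 + (-2*(0 - 5))/4 = -1 + (-2*(-5))/4 = -1 + (¼)*10 = -1 + 5/2 = 3/2 ≈ 1.5000)
(Y*10 + 4)*(180 + 1161) = ((3/2)*10 + 4)*(180 + 1161) = (15 + 4)*1341 = 19*1341 = 25479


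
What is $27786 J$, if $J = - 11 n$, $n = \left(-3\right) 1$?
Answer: $916938$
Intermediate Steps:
$n = -3$
$J = 33$ ($J = \left(-11\right) \left(-3\right) = 33$)
$27786 J = 27786 \cdot 33 = 916938$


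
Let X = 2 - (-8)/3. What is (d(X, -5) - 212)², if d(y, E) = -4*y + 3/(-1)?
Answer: 491401/9 ≈ 54600.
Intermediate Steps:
X = 14/3 (X = 2 - (-8)/3 = 2 - 4*(-⅔) = 2 + 8/3 = 14/3 ≈ 4.6667)
d(y, E) = -3 - 4*y (d(y, E) = -4*y + 3*(-1) = -4*y - 3 = -3 - 4*y)
(d(X, -5) - 212)² = ((-3 - 4*14/3) - 212)² = ((-3 - 56/3) - 212)² = (-65/3 - 212)² = (-701/3)² = 491401/9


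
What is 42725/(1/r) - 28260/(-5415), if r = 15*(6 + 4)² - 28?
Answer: 22703725084/361 ≈ 6.2891e+7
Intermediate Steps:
r = 1472 (r = 15*10² - 28 = 15*100 - 28 = 1500 - 28 = 1472)
42725/(1/r) - 28260/(-5415) = 42725/(1/1472) - 28260/(-5415) = 42725/(1/1472) - 28260*(-1/5415) = 42725*1472 + 1884/361 = 62891200 + 1884/361 = 22703725084/361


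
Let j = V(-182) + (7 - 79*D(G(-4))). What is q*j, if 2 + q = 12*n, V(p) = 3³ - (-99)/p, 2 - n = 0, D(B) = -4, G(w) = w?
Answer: 699611/91 ≈ 7688.0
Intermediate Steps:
n = 2 (n = 2 - 1*0 = 2 + 0 = 2)
V(p) = 27 + 99/p
q = 22 (q = -2 + 12*2 = -2 + 24 = 22)
j = 63601/182 (j = (27 + 99/(-182)) + (7 - 79*(-4)) = (27 + 99*(-1/182)) + (7 + 316) = (27 - 99/182) + 323 = 4815/182 + 323 = 63601/182 ≈ 349.46)
q*j = 22*(63601/182) = 699611/91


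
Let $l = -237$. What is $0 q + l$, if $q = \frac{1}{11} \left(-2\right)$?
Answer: $-237$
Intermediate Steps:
$q = - \frac{2}{11}$ ($q = \frac{1}{11} \left(-2\right) = - \frac{2}{11} \approx -0.18182$)
$0 q + l = 0 \left(- \frac{2}{11}\right) - 237 = 0 - 237 = -237$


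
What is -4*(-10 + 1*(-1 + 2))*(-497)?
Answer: -17892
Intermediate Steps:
-4*(-10 + 1*(-1 + 2))*(-497) = -4*(-10 + 1*1)*(-497) = -4*(-10 + 1)*(-497) = -4*(-9)*(-497) = 36*(-497) = -17892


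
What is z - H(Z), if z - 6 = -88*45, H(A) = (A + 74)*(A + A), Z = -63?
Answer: -2568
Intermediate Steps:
H(A) = 2*A*(74 + A) (H(A) = (74 + A)*(2*A) = 2*A*(74 + A))
z = -3954 (z = 6 - 88*45 = 6 - 3960 = -3954)
z - H(Z) = -3954 - 2*(-63)*(74 - 63) = -3954 - 2*(-63)*11 = -3954 - 1*(-1386) = -3954 + 1386 = -2568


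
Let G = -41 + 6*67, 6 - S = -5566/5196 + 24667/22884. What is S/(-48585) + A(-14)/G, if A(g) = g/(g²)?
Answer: -390777728251/1216542496615740 ≈ -0.00032122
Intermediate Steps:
S = 59386183/9908772 (S = 6 - (-5566/5196 + 24667/22884) = 6 - (-5566*1/5196 + 24667*(1/22884)) = 6 - (-2783/2598 + 24667/22884) = 6 - 1*66449/9908772 = 6 - 66449/9908772 = 59386183/9908772 ≈ 5.9933)
A(g) = 1/g (A(g) = g/g² = 1/g)
G = 361 (G = -41 + 402 = 361)
S/(-48585) + A(-14)/G = (59386183/9908772)/(-48585) + 1/(-14*361) = (59386183/9908772)*(-1/48585) - 1/14*1/361 = -59386183/481417687620 - 1/5054 = -390777728251/1216542496615740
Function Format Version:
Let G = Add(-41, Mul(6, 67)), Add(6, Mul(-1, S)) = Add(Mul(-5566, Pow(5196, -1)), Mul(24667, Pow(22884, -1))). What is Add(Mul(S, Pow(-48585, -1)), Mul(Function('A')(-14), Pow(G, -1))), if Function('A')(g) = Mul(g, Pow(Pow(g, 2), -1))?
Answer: Rational(-390777728251, 1216542496615740) ≈ -0.00032122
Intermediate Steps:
S = Rational(59386183, 9908772) (S = Add(6, Mul(-1, Add(Mul(-5566, Pow(5196, -1)), Mul(24667, Pow(22884, -1))))) = Add(6, Mul(-1, Add(Mul(-5566, Rational(1, 5196)), Mul(24667, Rational(1, 22884))))) = Add(6, Mul(-1, Add(Rational(-2783, 2598), Rational(24667, 22884)))) = Add(6, Mul(-1, Rational(66449, 9908772))) = Add(6, Rational(-66449, 9908772)) = Rational(59386183, 9908772) ≈ 5.9933)
Function('A')(g) = Pow(g, -1) (Function('A')(g) = Mul(g, Pow(g, -2)) = Pow(g, -1))
G = 361 (G = Add(-41, 402) = 361)
Add(Mul(S, Pow(-48585, -1)), Mul(Function('A')(-14), Pow(G, -1))) = Add(Mul(Rational(59386183, 9908772), Pow(-48585, -1)), Mul(Pow(-14, -1), Pow(361, -1))) = Add(Mul(Rational(59386183, 9908772), Rational(-1, 48585)), Mul(Rational(-1, 14), Rational(1, 361))) = Add(Rational(-59386183, 481417687620), Rational(-1, 5054)) = Rational(-390777728251, 1216542496615740)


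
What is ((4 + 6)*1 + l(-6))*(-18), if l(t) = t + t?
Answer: 36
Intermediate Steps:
l(t) = 2*t
((4 + 6)*1 + l(-6))*(-18) = ((4 + 6)*1 + 2*(-6))*(-18) = (10*1 - 12)*(-18) = (10 - 12)*(-18) = -2*(-18) = 36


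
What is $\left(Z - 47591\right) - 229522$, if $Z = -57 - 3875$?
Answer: $-281045$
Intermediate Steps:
$Z = -3932$ ($Z = -57 - 3875 = -3932$)
$\left(Z - 47591\right) - 229522 = \left(-3932 - 47591\right) - 229522 = -51523 - 229522 = -281045$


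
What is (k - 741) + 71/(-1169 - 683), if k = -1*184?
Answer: -1713171/1852 ≈ -925.04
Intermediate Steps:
k = -184
(k - 741) + 71/(-1169 - 683) = (-184 - 741) + 71/(-1169 - 683) = -925 + 71/(-1852) = -925 - 1/1852*71 = -925 - 71/1852 = -1713171/1852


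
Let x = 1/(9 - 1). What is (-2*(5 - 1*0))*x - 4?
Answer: -21/4 ≈ -5.2500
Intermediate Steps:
x = ⅛ (x = 1/8 = ⅛ ≈ 0.12500)
(-2*(5 - 1*0))*x - 4 = -2*(5 - 1*0)*(⅛) - 4 = -2*(5 + 0)*(⅛) - 4 = -2*5*(⅛) - 4 = -10*⅛ - 4 = -5/4 - 4 = -21/4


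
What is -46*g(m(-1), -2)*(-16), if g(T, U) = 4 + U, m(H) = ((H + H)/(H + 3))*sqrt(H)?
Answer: 1472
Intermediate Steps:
m(H) = 2*H**(3/2)/(3 + H) (m(H) = ((2*H)/(3 + H))*sqrt(H) = (2*H/(3 + H))*sqrt(H) = 2*H**(3/2)/(3 + H))
-46*g(m(-1), -2)*(-16) = -46*(4 - 2)*(-16) = -46*2*(-16) = -92*(-16) = 1472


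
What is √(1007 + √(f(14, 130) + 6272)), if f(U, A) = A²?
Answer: √(1007 + 2*√5793) ≈ 34.047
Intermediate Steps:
√(1007 + √(f(14, 130) + 6272)) = √(1007 + √(130² + 6272)) = √(1007 + √(16900 + 6272)) = √(1007 + √23172) = √(1007 + 2*√5793)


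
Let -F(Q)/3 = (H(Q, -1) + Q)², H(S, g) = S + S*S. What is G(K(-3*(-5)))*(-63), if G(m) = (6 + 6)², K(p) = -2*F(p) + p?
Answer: -9072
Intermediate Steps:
H(S, g) = S + S²
F(Q) = -3*(Q + Q*(1 + Q))² (F(Q) = -3*(Q*(1 + Q) + Q)² = -3*(Q + Q*(1 + Q))²)
K(p) = p + 6*p²*(2 + p)² (K(p) = -(-6)*p²*(2 + p)² + p = 6*p²*(2 + p)² + p = p + 6*p²*(2 + p)²)
G(m) = 144 (G(m) = 12² = 144)
G(K(-3*(-5)))*(-63) = 144*(-63) = -9072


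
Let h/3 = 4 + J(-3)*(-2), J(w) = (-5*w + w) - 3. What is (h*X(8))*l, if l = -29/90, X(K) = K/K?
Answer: 203/15 ≈ 13.533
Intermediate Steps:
J(w) = -3 - 4*w (J(w) = -4*w - 3 = -3 - 4*w)
X(K) = 1
l = -29/90 (l = -29*1/90 = -29/90 ≈ -0.32222)
h = -42 (h = 3*(4 + (-3 - 4*(-3))*(-2)) = 3*(4 + (-3 + 12)*(-2)) = 3*(4 + 9*(-2)) = 3*(4 - 18) = 3*(-14) = -42)
(h*X(8))*l = -42*1*(-29/90) = -42*(-29/90) = 203/15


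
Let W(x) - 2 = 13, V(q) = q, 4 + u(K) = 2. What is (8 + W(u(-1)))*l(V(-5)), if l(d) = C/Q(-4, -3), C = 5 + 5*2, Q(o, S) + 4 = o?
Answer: -345/8 ≈ -43.125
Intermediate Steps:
u(K) = -2 (u(K) = -4 + 2 = -2)
Q(o, S) = -4 + o
C = 15 (C = 5 + 10 = 15)
W(x) = 15 (W(x) = 2 + 13 = 15)
l(d) = -15/8 (l(d) = 15/(-4 - 4) = 15/(-8) = 15*(-⅛) = -15/8)
(8 + W(u(-1)))*l(V(-5)) = (8 + 15)*(-15/8) = 23*(-15/8) = -345/8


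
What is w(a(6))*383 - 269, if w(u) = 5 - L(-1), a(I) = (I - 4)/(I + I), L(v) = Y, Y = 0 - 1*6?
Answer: 3944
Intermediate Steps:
Y = -6 (Y = 0 - 6 = -6)
L(v) = -6
a(I) = (-4 + I)/(2*I) (a(I) = (-4 + I)/((2*I)) = (-4 + I)*(1/(2*I)) = (-4 + I)/(2*I))
w(u) = 11 (w(u) = 5 - 1*(-6) = 5 + 6 = 11)
w(a(6))*383 - 269 = 11*383 - 269 = 4213 - 269 = 3944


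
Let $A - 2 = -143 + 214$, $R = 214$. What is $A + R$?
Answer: $287$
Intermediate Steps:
$A = 73$ ($A = 2 + \left(-143 + 214\right) = 2 + 71 = 73$)
$A + R = 73 + 214 = 287$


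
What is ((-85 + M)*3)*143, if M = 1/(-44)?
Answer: -145899/4 ≈ -36475.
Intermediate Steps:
M = -1/44 ≈ -0.022727
((-85 + M)*3)*143 = ((-85 - 1/44)*3)*143 = -3741/44*3*143 = -11223/44*143 = -145899/4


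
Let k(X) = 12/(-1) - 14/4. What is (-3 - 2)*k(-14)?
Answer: 155/2 ≈ 77.500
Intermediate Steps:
k(X) = -31/2 (k(X) = 12*(-1) - 14*¼ = -12 - 7/2 = -31/2)
(-3 - 2)*k(-14) = (-3 - 2)*(-31/2) = -5*(-31/2) = 155/2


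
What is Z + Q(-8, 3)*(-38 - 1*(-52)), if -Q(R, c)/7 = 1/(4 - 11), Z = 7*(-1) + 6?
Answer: 13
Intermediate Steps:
Z = -1 (Z = -7 + 6 = -1)
Q(R, c) = 1 (Q(R, c) = -7/(4 - 11) = -7/(-7) = -7*(-⅐) = 1)
Z + Q(-8, 3)*(-38 - 1*(-52)) = -1 + 1*(-38 - 1*(-52)) = -1 + 1*(-38 + 52) = -1 + 1*14 = -1 + 14 = 13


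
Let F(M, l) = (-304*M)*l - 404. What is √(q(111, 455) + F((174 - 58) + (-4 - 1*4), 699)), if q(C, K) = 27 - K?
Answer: 80*I*√3586 ≈ 4790.7*I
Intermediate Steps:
F(M, l) = -404 - 304*M*l (F(M, l) = -304*M*l - 404 = -404 - 304*M*l)
√(q(111, 455) + F((174 - 58) + (-4 - 1*4), 699)) = √((27 - 1*455) + (-404 - 304*((174 - 58) + (-4 - 1*4))*699)) = √((27 - 455) + (-404 - 304*(116 + (-4 - 4))*699)) = √(-428 + (-404 - 304*(116 - 8)*699)) = √(-428 + (-404 - 304*108*699)) = √(-428 + (-404 - 22949568)) = √(-428 - 22949972) = √(-22950400) = 80*I*√3586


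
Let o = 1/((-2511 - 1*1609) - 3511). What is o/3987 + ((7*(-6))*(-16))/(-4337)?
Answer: -20445467921/131952344589 ≈ -0.15495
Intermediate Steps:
o = -1/7631 (o = 1/((-2511 - 1609) - 3511) = 1/(-4120 - 3511) = 1/(-7631) = -1/7631 ≈ -0.00013104)
o/3987 + ((7*(-6))*(-16))/(-4337) = -1/7631/3987 + ((7*(-6))*(-16))/(-4337) = -1/7631*1/3987 - 42*(-16)*(-1/4337) = -1/30424797 + 672*(-1/4337) = -1/30424797 - 672/4337 = -20445467921/131952344589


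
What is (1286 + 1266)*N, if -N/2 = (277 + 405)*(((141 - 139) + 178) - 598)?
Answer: 1455027904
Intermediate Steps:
N = 570152 (N = -2*(277 + 405)*(((141 - 139) + 178) - 598) = -1364*((2 + 178) - 598) = -1364*(180 - 598) = -1364*(-418) = -2*(-285076) = 570152)
(1286 + 1266)*N = (1286 + 1266)*570152 = 2552*570152 = 1455027904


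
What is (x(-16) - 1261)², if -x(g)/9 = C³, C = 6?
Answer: 10272025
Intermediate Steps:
x(g) = -1944 (x(g) = -9*6³ = -9*216 = -1944)
(x(-16) - 1261)² = (-1944 - 1261)² = (-3205)² = 10272025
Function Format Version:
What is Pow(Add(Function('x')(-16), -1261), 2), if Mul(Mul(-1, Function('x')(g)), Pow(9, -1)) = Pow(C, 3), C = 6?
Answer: 10272025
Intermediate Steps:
Function('x')(g) = -1944 (Function('x')(g) = Mul(-9, Pow(6, 3)) = Mul(-9, 216) = -1944)
Pow(Add(Function('x')(-16), -1261), 2) = Pow(Add(-1944, -1261), 2) = Pow(-3205, 2) = 10272025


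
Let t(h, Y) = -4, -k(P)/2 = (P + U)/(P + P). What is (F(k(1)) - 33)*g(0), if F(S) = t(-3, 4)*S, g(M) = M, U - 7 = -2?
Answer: 0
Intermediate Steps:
U = 5 (U = 7 - 2 = 5)
k(P) = -(5 + P)/P (k(P) = -2*(P + 5)/(P + P) = -2*(5 + P)/(2*P) = -2*(5 + P)*1/(2*P) = -(5 + P)/P)
F(S) = -4*S
(F(k(1)) - 33)*g(0) = (-4*(-5 - 1*1)/1 - 33)*0 = (-4*(-5 - 1) - 33)*0 = (-4*(-6) - 33)*0 = (24 - 33)*0 = -9*0 = 0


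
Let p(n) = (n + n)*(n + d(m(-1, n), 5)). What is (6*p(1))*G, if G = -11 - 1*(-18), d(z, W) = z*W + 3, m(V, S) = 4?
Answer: 2016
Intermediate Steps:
d(z, W) = 3 + W*z (d(z, W) = W*z + 3 = 3 + W*z)
G = 7 (G = -11 + 18 = 7)
p(n) = 2*n*(23 + n) (p(n) = (n + n)*(n + (3 + 5*4)) = (2*n)*(n + (3 + 20)) = (2*n)*(n + 23) = (2*n)*(23 + n) = 2*n*(23 + n))
(6*p(1))*G = (6*(2*1*(23 + 1)))*7 = (6*(2*1*24))*7 = (6*48)*7 = 288*7 = 2016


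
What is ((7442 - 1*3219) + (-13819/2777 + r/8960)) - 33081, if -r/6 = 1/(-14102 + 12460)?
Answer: -589614504049269/20428056320 ≈ -28863.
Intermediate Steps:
r = 3/821 (r = -6/(-14102 + 12460) = -6/(-1642) = -6*(-1/1642) = 3/821 ≈ 0.0036541)
((7442 - 1*3219) + (-13819/2777 + r/8960)) - 33081 = ((7442 - 1*3219) + (-13819/2777 + (3/821)/8960)) - 33081 = ((7442 - 3219) + (-13819*1/2777 + (3/821)*(1/8960))) - 33081 = (4223 + (-13819/2777 + 3/7356160)) - 33081 = (4223 - 101654766709/20428056320) - 33081 = 86166027072651/20428056320 - 33081 = -589614504049269/20428056320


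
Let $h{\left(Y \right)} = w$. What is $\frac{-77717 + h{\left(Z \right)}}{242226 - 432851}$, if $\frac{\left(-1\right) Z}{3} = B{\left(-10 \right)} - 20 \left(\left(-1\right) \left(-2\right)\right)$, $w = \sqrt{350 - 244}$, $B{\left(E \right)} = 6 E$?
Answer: $\frac{77717}{190625} - \frac{\sqrt{106}}{190625} \approx 0.40764$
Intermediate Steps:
$w = \sqrt{106} \approx 10.296$
$Z = 300$ ($Z = - 3 \left(6 \left(-10\right) - 20 \left(\left(-1\right) \left(-2\right)\right)\right) = - 3 \left(-60 - 20 \cdot 2\right) = - 3 \left(-60 - 40\right) = \left(-3\right) \left(-100\right) = 300$)
$h{\left(Y \right)} = \sqrt{106}$
$\frac{-77717 + h{\left(Z \right)}}{242226 - 432851} = \frac{-77717 + \sqrt{106}}{242226 - 432851} = \frac{-77717 + \sqrt{106}}{-190625} = \left(-77717 + \sqrt{106}\right) \left(- \frac{1}{190625}\right) = \frac{77717}{190625} - \frac{\sqrt{106}}{190625}$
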